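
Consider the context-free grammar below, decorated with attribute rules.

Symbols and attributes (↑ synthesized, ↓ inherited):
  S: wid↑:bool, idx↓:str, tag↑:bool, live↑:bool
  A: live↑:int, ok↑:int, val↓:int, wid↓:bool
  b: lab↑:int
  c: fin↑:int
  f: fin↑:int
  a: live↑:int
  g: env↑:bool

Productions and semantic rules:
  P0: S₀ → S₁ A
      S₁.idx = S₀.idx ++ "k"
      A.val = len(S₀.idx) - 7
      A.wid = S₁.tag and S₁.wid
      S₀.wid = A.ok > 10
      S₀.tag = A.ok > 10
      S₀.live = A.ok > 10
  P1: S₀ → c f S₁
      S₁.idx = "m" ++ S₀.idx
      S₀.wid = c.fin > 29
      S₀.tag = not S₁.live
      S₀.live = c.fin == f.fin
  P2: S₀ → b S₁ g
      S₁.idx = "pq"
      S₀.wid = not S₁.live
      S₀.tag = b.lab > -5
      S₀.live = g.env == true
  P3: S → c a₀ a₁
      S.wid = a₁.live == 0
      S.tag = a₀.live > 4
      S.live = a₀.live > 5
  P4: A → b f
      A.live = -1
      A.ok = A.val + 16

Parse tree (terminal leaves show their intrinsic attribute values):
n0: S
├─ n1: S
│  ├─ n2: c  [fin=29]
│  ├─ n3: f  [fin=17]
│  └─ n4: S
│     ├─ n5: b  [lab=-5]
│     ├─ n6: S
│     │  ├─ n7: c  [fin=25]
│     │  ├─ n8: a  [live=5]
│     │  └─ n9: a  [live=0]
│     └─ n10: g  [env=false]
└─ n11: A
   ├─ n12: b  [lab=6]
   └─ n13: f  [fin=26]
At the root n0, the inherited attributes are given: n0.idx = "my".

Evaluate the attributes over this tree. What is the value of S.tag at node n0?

true

1. n0.idx = "my"  [given at root]
2. n1.idx = "myk"  [S₀.idx ++ "k"]
3. n2.fin = 29  [terminal]
4. n3.fin = 17  [terminal]
5. n4.idx = "mmyk"  ["m" ++ S₀.idx]
6. n5.lab = -5  [terminal]
7. n6.idx = "pq"  ["pq"]
8. n7.fin = 25  [terminal]
9. n8.live = 5  [terminal]
10. n9.live = 0  [terminal]
11. n6.wid = true  [a₁.live == 0]
12. n6.tag = true  [a₀.live > 4]
13. n6.live = false  [a₀.live > 5]
14. n10.env = false  [terminal]
15. n4.wid = true  [not S₁.live]
16. n4.tag = false  [b.lab > -5]
17. n4.live = false  [g.env == true]
18. n1.wid = false  [c.fin > 29]
19. n1.tag = true  [not S₁.live]
20. n1.live = false  [c.fin == f.fin]
21. n11.val = -5  [len(S₀.idx) - 7]
22. n11.wid = false  [S₁.tag and S₁.wid]
23. n12.lab = 6  [terminal]
24. n13.fin = 26  [terminal]
25. n11.live = -1  [-1]
26. n11.ok = 11  [A.val + 16]
27. n0.wid = true  [A.ok > 10]
28. n0.tag = true  [A.ok > 10]
29. n0.live = true  [A.ok > 10]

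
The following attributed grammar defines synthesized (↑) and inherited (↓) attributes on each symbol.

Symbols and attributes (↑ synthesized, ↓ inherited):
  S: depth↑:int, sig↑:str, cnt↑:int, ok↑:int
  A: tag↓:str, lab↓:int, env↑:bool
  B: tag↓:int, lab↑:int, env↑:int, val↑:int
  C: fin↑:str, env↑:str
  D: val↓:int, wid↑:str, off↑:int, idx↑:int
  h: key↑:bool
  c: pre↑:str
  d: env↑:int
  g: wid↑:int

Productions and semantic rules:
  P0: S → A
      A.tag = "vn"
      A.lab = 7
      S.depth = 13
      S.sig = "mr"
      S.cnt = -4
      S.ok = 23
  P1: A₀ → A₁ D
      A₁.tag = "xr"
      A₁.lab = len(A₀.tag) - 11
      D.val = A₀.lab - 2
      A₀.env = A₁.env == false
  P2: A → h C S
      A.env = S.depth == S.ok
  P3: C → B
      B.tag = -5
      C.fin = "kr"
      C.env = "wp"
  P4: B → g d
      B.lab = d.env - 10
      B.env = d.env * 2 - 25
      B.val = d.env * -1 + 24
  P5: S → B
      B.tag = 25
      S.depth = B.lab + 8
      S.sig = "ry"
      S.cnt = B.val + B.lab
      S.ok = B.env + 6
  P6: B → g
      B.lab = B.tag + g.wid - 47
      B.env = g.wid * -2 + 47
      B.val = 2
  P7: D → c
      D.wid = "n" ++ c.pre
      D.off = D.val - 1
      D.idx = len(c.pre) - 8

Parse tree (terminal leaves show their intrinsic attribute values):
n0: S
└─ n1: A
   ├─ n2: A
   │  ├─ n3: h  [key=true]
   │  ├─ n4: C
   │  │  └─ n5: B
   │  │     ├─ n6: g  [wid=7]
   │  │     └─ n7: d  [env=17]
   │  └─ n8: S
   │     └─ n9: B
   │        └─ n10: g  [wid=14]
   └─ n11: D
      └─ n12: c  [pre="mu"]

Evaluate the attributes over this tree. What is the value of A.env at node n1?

1. n1.tag = "vn"  ["vn"]
2. n1.lab = 7  [7]
3. n2.tag = "xr"  ["xr"]
4. n2.lab = -9  [len(A₀.tag) - 11]
5. n3.key = true  [terminal]
6. n5.tag = -5  [-5]
7. n6.wid = 7  [terminal]
8. n7.env = 17  [terminal]
9. n5.lab = 7  [d.env - 10]
10. n5.env = 9  [d.env * 2 - 25]
11. n5.val = 7  [d.env * -1 + 24]
12. n4.fin = "kr"  ["kr"]
13. n4.env = "wp"  ["wp"]
14. n9.tag = 25  [25]
15. n10.wid = 14  [terminal]
16. n9.lab = -8  [B.tag + g.wid - 47]
17. n9.env = 19  [g.wid * -2 + 47]
18. n9.val = 2  [2]
19. n8.depth = 0  [B.lab + 8]
20. n8.sig = "ry"  ["ry"]
21. n8.cnt = -6  [B.val + B.lab]
22. n8.ok = 25  [B.env + 6]
23. n2.env = false  [S.depth == S.ok]
24. n11.val = 5  [A₀.lab - 2]
25. n12.pre = "mu"  [terminal]
26. n11.wid = "nmu"  ["n" ++ c.pre]
27. n11.off = 4  [D.val - 1]
28. n11.idx = -6  [len(c.pre) - 8]
29. n1.env = true  [A₁.env == false]
30. n0.depth = 13  [13]
31. n0.sig = "mr"  ["mr"]
32. n0.cnt = -4  [-4]
33. n0.ok = 23  [23]

true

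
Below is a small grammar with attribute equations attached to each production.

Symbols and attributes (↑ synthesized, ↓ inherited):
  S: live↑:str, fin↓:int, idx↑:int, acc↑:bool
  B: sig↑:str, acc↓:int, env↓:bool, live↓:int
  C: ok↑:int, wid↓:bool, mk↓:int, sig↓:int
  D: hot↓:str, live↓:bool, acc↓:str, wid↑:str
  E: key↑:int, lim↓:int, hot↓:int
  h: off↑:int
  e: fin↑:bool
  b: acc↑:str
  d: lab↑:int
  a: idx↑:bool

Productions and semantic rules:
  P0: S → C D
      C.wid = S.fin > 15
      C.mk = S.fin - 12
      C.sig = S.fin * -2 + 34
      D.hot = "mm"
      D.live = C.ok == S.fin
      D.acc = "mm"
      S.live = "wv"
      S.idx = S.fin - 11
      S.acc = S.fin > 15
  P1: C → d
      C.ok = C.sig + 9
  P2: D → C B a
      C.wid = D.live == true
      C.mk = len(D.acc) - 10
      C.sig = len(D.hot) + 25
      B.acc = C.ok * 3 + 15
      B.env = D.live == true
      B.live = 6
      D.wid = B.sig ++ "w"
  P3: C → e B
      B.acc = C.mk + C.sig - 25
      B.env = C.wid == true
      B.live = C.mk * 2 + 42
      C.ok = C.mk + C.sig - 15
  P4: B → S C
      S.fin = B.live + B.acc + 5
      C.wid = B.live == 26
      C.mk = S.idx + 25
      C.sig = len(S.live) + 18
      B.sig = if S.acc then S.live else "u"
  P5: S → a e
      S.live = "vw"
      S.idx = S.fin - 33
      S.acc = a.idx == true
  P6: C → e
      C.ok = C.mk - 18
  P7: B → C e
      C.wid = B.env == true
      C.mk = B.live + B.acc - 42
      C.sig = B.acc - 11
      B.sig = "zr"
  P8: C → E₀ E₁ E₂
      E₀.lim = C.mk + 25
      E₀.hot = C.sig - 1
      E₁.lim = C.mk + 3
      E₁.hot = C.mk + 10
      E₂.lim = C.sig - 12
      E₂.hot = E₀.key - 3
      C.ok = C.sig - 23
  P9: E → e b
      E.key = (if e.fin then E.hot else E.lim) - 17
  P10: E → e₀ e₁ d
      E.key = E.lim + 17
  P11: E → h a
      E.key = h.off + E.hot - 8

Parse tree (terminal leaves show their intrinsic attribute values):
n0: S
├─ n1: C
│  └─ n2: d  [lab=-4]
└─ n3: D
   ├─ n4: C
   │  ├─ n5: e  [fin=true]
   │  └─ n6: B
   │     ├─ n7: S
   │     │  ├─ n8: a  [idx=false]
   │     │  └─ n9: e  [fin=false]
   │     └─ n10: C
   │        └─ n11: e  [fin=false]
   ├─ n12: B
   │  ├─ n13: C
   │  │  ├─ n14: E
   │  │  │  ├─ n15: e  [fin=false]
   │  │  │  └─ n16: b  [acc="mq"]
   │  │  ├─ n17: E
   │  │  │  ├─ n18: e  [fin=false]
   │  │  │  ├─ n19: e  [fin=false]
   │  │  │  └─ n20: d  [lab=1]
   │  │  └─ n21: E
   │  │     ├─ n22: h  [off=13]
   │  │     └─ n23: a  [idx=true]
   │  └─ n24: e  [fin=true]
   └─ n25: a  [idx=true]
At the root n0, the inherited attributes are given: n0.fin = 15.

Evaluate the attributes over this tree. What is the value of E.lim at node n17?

-6

1. n0.fin = 15  [given at root]
2. n1.wid = false  [S.fin > 15]
3. n1.mk = 3  [S.fin - 12]
4. n1.sig = 4  [S.fin * -2 + 34]
5. n2.lab = -4  [terminal]
6. n1.ok = 13  [C.sig + 9]
7. n3.hot = "mm"  ["mm"]
8. n3.live = false  [C.ok == S.fin]
9. n3.acc = "mm"  ["mm"]
10. n4.wid = false  [D.live == true]
11. n4.mk = -8  [len(D.acc) - 10]
12. n4.sig = 27  [len(D.hot) + 25]
13. n5.fin = true  [terminal]
14. n6.acc = -6  [C.mk + C.sig - 25]
15. n6.env = false  [C.wid == true]
16. n6.live = 26  [C.mk * 2 + 42]
17. n7.fin = 25  [B.live + B.acc + 5]
18. n8.idx = false  [terminal]
19. n9.fin = false  [terminal]
20. n7.live = "vw"  ["vw"]
21. n7.idx = -8  [S.fin - 33]
22. n7.acc = false  [a.idx == true]
23. n10.wid = true  [B.live == 26]
24. n10.mk = 17  [S.idx + 25]
25. n10.sig = 20  [len(S.live) + 18]
26. n11.fin = false  [terminal]
27. n10.ok = -1  [C.mk - 18]
28. n6.sig = "u"  [if S.acc then S.live else "u"]
29. n4.ok = 4  [C.mk + C.sig - 15]
30. n12.acc = 27  [C.ok * 3 + 15]
31. n12.env = false  [D.live == true]
32. n12.live = 6  [6]
33. n13.wid = false  [B.env == true]
34. n13.mk = -9  [B.live + B.acc - 42]
35. n13.sig = 16  [B.acc - 11]
36. n14.lim = 16  [C.mk + 25]
37. n14.hot = 15  [C.sig - 1]
38. n15.fin = false  [terminal]
39. n16.acc = "mq"  [terminal]
40. n14.key = -1  [(if e.fin then E.hot else E.lim) - 17]
41. n17.lim = -6  [C.mk + 3]
42. n17.hot = 1  [C.mk + 10]
43. n18.fin = false  [terminal]
44. n19.fin = false  [terminal]
45. n20.lab = 1  [terminal]
46. n17.key = 11  [E.lim + 17]
47. n21.lim = 4  [C.sig - 12]
48. n21.hot = -4  [E₀.key - 3]
49. n22.off = 13  [terminal]
50. n23.idx = true  [terminal]
51. n21.key = 1  [h.off + E.hot - 8]
52. n13.ok = -7  [C.sig - 23]
53. n24.fin = true  [terminal]
54. n12.sig = "zr"  ["zr"]
55. n25.idx = true  [terminal]
56. n3.wid = "zrw"  [B.sig ++ "w"]
57. n0.live = "wv"  ["wv"]
58. n0.idx = 4  [S.fin - 11]
59. n0.acc = false  [S.fin > 15]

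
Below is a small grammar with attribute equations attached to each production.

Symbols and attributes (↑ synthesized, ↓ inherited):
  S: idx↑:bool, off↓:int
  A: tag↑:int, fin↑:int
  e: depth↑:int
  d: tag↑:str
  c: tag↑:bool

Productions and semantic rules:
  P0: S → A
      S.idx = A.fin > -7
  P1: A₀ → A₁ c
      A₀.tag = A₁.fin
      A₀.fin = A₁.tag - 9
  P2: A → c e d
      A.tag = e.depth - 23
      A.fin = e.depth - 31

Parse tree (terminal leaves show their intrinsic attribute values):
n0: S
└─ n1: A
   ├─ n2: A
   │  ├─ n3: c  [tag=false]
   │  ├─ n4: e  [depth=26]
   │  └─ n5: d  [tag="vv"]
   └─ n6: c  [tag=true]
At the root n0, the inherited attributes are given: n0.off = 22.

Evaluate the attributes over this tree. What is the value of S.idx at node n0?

1. n0.off = 22  [given at root]
2. n3.tag = false  [terminal]
3. n4.depth = 26  [terminal]
4. n5.tag = "vv"  [terminal]
5. n2.tag = 3  [e.depth - 23]
6. n2.fin = -5  [e.depth - 31]
7. n6.tag = true  [terminal]
8. n1.tag = -5  [A₁.fin]
9. n1.fin = -6  [A₁.tag - 9]
10. n0.idx = true  [A.fin > -7]

true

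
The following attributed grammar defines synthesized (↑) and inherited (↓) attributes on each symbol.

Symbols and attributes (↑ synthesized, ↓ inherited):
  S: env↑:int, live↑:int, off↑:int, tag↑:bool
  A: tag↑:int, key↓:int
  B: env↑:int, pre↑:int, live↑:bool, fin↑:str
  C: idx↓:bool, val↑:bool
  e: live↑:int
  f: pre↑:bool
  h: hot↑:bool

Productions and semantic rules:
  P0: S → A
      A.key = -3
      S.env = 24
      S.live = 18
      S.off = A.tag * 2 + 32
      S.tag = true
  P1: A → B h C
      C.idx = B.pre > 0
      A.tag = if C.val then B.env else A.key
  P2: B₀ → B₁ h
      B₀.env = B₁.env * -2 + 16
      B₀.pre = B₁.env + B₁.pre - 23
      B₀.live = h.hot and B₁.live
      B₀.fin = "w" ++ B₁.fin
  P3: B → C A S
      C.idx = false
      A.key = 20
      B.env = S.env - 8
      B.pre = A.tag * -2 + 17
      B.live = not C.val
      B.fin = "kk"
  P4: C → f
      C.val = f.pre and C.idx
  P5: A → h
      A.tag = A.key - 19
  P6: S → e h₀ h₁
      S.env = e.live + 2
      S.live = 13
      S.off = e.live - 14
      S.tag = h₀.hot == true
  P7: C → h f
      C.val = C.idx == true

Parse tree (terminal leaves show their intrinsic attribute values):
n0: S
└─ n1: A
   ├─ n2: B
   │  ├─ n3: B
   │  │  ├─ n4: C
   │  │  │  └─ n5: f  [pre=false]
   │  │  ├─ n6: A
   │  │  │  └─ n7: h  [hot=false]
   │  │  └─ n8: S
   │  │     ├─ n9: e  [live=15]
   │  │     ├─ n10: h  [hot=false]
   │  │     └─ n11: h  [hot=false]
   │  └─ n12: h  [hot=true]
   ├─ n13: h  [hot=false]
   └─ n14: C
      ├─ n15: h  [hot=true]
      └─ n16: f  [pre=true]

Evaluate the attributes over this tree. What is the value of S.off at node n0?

28

1. n1.key = -3  [-3]
2. n4.idx = false  [false]
3. n5.pre = false  [terminal]
4. n4.val = false  [f.pre and C.idx]
5. n6.key = 20  [20]
6. n7.hot = false  [terminal]
7. n6.tag = 1  [A.key - 19]
8. n9.live = 15  [terminal]
9. n10.hot = false  [terminal]
10. n11.hot = false  [terminal]
11. n8.env = 17  [e.live + 2]
12. n8.live = 13  [13]
13. n8.off = 1  [e.live - 14]
14. n8.tag = false  [h₀.hot == true]
15. n3.env = 9  [S.env - 8]
16. n3.pre = 15  [A.tag * -2 + 17]
17. n3.live = true  [not C.val]
18. n3.fin = "kk"  ["kk"]
19. n12.hot = true  [terminal]
20. n2.env = -2  [B₁.env * -2 + 16]
21. n2.pre = 1  [B₁.env + B₁.pre - 23]
22. n2.live = true  [h.hot and B₁.live]
23. n2.fin = "wkk"  ["w" ++ B₁.fin]
24. n13.hot = false  [terminal]
25. n14.idx = true  [B.pre > 0]
26. n15.hot = true  [terminal]
27. n16.pre = true  [terminal]
28. n14.val = true  [C.idx == true]
29. n1.tag = -2  [if C.val then B.env else A.key]
30. n0.env = 24  [24]
31. n0.live = 18  [18]
32. n0.off = 28  [A.tag * 2 + 32]
33. n0.tag = true  [true]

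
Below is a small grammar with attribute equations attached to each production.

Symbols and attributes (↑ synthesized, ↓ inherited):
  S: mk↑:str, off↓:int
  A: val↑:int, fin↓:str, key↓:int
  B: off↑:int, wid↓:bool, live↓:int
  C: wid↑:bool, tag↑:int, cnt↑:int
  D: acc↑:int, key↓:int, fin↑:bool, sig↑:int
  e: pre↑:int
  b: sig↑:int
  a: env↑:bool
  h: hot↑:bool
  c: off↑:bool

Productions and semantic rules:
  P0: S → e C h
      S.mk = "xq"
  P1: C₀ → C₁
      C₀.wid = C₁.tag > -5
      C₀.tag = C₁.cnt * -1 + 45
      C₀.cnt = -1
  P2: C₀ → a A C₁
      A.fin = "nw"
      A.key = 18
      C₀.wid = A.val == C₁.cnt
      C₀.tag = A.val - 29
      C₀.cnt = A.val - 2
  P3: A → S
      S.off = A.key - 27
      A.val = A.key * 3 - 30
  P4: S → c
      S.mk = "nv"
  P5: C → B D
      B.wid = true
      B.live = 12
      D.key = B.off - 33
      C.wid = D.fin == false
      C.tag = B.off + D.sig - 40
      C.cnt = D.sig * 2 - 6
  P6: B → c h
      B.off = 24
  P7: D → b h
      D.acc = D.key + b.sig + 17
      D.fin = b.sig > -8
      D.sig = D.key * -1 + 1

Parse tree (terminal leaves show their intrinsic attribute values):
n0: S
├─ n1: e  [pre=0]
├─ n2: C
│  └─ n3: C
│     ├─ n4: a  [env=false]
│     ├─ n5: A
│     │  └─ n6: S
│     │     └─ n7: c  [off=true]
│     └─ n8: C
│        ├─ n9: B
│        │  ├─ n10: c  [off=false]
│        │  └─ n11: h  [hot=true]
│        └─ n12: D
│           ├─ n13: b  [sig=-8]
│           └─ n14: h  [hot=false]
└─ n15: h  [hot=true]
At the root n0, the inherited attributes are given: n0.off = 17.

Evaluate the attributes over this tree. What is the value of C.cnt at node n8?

1. n0.off = 17  [given at root]
2. n1.pre = 0  [terminal]
3. n4.env = false  [terminal]
4. n5.fin = "nw"  ["nw"]
5. n5.key = 18  [18]
6. n6.off = -9  [A.key - 27]
7. n7.off = true  [terminal]
8. n6.mk = "nv"  ["nv"]
9. n5.val = 24  [A.key * 3 - 30]
10. n9.wid = true  [true]
11. n9.live = 12  [12]
12. n10.off = false  [terminal]
13. n11.hot = true  [terminal]
14. n9.off = 24  [24]
15. n12.key = -9  [B.off - 33]
16. n13.sig = -8  [terminal]
17. n14.hot = false  [terminal]
18. n12.acc = 0  [D.key + b.sig + 17]
19. n12.fin = false  [b.sig > -8]
20. n12.sig = 10  [D.key * -1 + 1]
21. n8.wid = true  [D.fin == false]
22. n8.tag = -6  [B.off + D.sig - 40]
23. n8.cnt = 14  [D.sig * 2 - 6]
24. n3.wid = false  [A.val == C₁.cnt]
25. n3.tag = -5  [A.val - 29]
26. n3.cnt = 22  [A.val - 2]
27. n2.wid = false  [C₁.tag > -5]
28. n2.tag = 23  [C₁.cnt * -1 + 45]
29. n2.cnt = -1  [-1]
30. n15.hot = true  [terminal]
31. n0.mk = "xq"  ["xq"]

14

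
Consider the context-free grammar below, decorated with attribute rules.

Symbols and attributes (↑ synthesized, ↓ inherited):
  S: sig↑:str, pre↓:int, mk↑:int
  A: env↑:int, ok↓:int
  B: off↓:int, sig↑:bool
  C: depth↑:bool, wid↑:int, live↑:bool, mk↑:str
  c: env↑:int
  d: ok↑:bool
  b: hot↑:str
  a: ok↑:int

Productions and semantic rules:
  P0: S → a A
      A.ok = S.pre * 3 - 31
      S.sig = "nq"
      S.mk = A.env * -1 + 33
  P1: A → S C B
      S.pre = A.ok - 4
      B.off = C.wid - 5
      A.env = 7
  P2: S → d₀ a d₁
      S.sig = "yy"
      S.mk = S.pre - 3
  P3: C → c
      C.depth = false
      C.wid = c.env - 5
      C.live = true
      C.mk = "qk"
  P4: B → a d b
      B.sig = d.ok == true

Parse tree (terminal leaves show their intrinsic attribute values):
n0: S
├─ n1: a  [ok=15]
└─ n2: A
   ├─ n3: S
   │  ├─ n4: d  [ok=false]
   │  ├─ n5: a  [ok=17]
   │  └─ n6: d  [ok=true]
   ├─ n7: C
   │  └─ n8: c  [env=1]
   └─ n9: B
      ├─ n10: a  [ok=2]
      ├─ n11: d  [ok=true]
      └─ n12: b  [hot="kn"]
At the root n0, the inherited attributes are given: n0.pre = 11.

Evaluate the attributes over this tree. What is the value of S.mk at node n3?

-5

1. n0.pre = 11  [given at root]
2. n1.ok = 15  [terminal]
3. n2.ok = 2  [S.pre * 3 - 31]
4. n3.pre = -2  [A.ok - 4]
5. n4.ok = false  [terminal]
6. n5.ok = 17  [terminal]
7. n6.ok = true  [terminal]
8. n3.sig = "yy"  ["yy"]
9. n3.mk = -5  [S.pre - 3]
10. n8.env = 1  [terminal]
11. n7.depth = false  [false]
12. n7.wid = -4  [c.env - 5]
13. n7.live = true  [true]
14. n7.mk = "qk"  ["qk"]
15. n9.off = -9  [C.wid - 5]
16. n10.ok = 2  [terminal]
17. n11.ok = true  [terminal]
18. n12.hot = "kn"  [terminal]
19. n9.sig = true  [d.ok == true]
20. n2.env = 7  [7]
21. n0.sig = "nq"  ["nq"]
22. n0.mk = 26  [A.env * -1 + 33]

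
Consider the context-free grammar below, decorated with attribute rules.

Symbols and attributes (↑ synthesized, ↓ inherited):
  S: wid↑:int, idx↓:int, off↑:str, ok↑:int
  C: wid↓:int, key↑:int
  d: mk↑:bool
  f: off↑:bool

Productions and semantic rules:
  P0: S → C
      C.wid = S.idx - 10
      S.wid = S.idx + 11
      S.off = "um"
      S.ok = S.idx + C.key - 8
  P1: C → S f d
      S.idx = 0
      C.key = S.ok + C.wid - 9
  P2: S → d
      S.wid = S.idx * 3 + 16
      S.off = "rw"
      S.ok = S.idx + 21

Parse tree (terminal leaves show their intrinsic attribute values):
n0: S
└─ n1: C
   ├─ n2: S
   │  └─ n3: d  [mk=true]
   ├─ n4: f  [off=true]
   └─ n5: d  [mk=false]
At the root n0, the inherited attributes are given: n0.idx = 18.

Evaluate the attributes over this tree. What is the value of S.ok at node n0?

30

1. n0.idx = 18  [given at root]
2. n1.wid = 8  [S.idx - 10]
3. n2.idx = 0  [0]
4. n3.mk = true  [terminal]
5. n2.wid = 16  [S.idx * 3 + 16]
6. n2.off = "rw"  ["rw"]
7. n2.ok = 21  [S.idx + 21]
8. n4.off = true  [terminal]
9. n5.mk = false  [terminal]
10. n1.key = 20  [S.ok + C.wid - 9]
11. n0.wid = 29  [S.idx + 11]
12. n0.off = "um"  ["um"]
13. n0.ok = 30  [S.idx + C.key - 8]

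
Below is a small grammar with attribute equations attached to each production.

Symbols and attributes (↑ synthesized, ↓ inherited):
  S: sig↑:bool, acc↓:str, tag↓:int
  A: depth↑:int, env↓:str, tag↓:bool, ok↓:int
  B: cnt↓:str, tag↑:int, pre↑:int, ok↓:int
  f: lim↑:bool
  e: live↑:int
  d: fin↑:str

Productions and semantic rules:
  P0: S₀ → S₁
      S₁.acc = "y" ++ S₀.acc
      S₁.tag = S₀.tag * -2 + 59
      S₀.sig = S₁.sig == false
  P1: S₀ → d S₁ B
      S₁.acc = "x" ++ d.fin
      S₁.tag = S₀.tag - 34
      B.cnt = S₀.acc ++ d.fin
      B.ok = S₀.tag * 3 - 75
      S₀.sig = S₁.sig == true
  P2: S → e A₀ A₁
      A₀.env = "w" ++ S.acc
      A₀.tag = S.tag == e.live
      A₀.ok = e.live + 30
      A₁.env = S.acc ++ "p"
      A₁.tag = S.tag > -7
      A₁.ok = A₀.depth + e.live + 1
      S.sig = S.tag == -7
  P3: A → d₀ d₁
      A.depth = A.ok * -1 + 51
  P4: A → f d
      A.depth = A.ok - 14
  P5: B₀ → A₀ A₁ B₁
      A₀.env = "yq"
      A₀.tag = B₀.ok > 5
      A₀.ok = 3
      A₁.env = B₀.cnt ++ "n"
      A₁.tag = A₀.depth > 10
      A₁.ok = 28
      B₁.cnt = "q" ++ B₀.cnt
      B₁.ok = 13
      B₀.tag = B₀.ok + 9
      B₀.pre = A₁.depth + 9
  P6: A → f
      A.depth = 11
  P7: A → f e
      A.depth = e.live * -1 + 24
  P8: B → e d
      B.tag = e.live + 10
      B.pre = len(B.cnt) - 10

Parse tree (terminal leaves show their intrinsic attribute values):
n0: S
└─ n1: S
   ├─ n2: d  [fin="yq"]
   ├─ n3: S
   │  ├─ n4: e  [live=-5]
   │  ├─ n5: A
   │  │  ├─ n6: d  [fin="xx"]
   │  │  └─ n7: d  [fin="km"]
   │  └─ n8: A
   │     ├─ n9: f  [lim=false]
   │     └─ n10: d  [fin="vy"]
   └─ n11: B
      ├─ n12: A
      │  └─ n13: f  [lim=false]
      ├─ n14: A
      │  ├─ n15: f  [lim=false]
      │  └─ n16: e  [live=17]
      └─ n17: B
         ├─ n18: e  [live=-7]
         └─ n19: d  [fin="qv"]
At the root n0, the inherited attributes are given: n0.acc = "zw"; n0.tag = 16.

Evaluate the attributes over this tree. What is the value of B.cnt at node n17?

"qyzwyq"

1. n0.acc = "zw"  [given at root]
2. n0.tag = 16  [given at root]
3. n1.acc = "yzw"  ["y" ++ S₀.acc]
4. n1.tag = 27  [S₀.tag * -2 + 59]
5. n2.fin = "yq"  [terminal]
6. n3.acc = "xyq"  ["x" ++ d.fin]
7. n3.tag = -7  [S₀.tag - 34]
8. n4.live = -5  [terminal]
9. n5.env = "wxyq"  ["w" ++ S.acc]
10. n5.tag = false  [S.tag == e.live]
11. n5.ok = 25  [e.live + 30]
12. n6.fin = "xx"  [terminal]
13. n7.fin = "km"  [terminal]
14. n5.depth = 26  [A.ok * -1 + 51]
15. n8.env = "xyqp"  [S.acc ++ "p"]
16. n8.tag = false  [S.tag > -7]
17. n8.ok = 22  [A₀.depth + e.live + 1]
18. n9.lim = false  [terminal]
19. n10.fin = "vy"  [terminal]
20. n8.depth = 8  [A.ok - 14]
21. n3.sig = true  [S.tag == -7]
22. n11.cnt = "yzwyq"  [S₀.acc ++ d.fin]
23. n11.ok = 6  [S₀.tag * 3 - 75]
24. n12.env = "yq"  ["yq"]
25. n12.tag = true  [B₀.ok > 5]
26. n12.ok = 3  [3]
27. n13.lim = false  [terminal]
28. n12.depth = 11  [11]
29. n14.env = "yzwyqn"  [B₀.cnt ++ "n"]
30. n14.tag = true  [A₀.depth > 10]
31. n14.ok = 28  [28]
32. n15.lim = false  [terminal]
33. n16.live = 17  [terminal]
34. n14.depth = 7  [e.live * -1 + 24]
35. n17.cnt = "qyzwyq"  ["q" ++ B₀.cnt]
36. n17.ok = 13  [13]
37. n18.live = -7  [terminal]
38. n19.fin = "qv"  [terminal]
39. n17.tag = 3  [e.live + 10]
40. n17.pre = -4  [len(B.cnt) - 10]
41. n11.tag = 15  [B₀.ok + 9]
42. n11.pre = 16  [A₁.depth + 9]
43. n1.sig = true  [S₁.sig == true]
44. n0.sig = false  [S₁.sig == false]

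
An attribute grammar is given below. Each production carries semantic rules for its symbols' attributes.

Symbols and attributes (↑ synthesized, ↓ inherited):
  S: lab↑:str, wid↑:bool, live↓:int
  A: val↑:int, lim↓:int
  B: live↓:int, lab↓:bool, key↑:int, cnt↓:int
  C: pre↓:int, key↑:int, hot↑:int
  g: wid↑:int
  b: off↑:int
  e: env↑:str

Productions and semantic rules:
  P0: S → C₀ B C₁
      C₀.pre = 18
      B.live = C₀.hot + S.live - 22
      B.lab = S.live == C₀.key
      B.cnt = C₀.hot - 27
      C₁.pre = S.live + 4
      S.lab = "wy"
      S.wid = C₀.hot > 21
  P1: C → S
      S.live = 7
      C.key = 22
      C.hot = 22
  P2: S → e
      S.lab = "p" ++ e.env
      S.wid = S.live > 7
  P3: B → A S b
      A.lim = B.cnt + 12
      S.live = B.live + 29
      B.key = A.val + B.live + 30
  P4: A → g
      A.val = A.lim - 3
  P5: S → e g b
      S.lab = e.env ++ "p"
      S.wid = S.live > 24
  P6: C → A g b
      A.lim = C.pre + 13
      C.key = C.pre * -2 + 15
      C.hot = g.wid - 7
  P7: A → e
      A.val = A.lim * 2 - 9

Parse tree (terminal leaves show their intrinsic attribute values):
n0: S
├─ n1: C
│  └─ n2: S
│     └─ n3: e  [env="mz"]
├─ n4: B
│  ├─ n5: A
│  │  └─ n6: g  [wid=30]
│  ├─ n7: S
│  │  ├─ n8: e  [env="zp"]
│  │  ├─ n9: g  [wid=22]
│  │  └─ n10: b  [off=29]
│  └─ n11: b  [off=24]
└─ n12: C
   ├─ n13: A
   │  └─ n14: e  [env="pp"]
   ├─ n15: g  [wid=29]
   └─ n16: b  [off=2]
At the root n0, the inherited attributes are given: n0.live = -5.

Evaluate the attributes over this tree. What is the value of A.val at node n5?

1. n0.live = -5  [given at root]
2. n1.pre = 18  [18]
3. n2.live = 7  [7]
4. n3.env = "mz"  [terminal]
5. n2.lab = "pmz"  ["p" ++ e.env]
6. n2.wid = false  [S.live > 7]
7. n1.key = 22  [22]
8. n1.hot = 22  [22]
9. n4.live = -5  [C₀.hot + S.live - 22]
10. n4.lab = false  [S.live == C₀.key]
11. n4.cnt = -5  [C₀.hot - 27]
12. n5.lim = 7  [B.cnt + 12]
13. n6.wid = 30  [terminal]
14. n5.val = 4  [A.lim - 3]
15. n7.live = 24  [B.live + 29]
16. n8.env = "zp"  [terminal]
17. n9.wid = 22  [terminal]
18. n10.off = 29  [terminal]
19. n7.lab = "zpp"  [e.env ++ "p"]
20. n7.wid = false  [S.live > 24]
21. n11.off = 24  [terminal]
22. n4.key = 29  [A.val + B.live + 30]
23. n12.pre = -1  [S.live + 4]
24. n13.lim = 12  [C.pre + 13]
25. n14.env = "pp"  [terminal]
26. n13.val = 15  [A.lim * 2 - 9]
27. n15.wid = 29  [terminal]
28. n16.off = 2  [terminal]
29. n12.key = 17  [C.pre * -2 + 15]
30. n12.hot = 22  [g.wid - 7]
31. n0.lab = "wy"  ["wy"]
32. n0.wid = true  [C₀.hot > 21]

4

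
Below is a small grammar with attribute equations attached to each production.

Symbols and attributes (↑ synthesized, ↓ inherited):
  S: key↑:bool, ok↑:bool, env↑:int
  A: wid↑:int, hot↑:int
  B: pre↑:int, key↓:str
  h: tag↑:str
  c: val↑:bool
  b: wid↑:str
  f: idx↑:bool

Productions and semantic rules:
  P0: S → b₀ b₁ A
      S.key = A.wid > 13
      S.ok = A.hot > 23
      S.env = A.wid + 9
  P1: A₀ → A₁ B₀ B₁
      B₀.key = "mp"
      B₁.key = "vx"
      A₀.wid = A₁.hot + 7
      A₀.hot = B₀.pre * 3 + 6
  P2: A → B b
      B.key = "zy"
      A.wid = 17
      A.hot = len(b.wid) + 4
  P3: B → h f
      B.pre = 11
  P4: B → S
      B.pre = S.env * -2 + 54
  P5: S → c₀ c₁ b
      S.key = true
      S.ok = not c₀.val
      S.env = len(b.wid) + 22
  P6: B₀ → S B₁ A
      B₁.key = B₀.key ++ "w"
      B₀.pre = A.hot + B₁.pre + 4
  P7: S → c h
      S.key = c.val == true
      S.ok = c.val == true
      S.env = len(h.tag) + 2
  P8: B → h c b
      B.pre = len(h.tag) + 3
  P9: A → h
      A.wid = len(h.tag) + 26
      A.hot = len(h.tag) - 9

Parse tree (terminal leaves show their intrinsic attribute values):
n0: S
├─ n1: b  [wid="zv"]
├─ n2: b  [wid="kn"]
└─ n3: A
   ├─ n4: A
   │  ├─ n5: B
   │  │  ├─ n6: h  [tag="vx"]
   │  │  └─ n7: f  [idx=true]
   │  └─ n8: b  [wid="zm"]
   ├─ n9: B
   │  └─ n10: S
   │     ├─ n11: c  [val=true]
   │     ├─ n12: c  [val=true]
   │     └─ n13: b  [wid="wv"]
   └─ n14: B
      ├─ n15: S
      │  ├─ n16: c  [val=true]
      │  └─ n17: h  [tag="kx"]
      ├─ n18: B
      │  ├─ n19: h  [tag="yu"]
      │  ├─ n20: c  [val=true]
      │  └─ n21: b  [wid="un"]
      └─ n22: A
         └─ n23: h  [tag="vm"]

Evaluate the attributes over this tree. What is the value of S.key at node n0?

false

1. n1.wid = "zv"  [terminal]
2. n2.wid = "kn"  [terminal]
3. n5.key = "zy"  ["zy"]
4. n6.tag = "vx"  [terminal]
5. n7.idx = true  [terminal]
6. n5.pre = 11  [11]
7. n8.wid = "zm"  [terminal]
8. n4.wid = 17  [17]
9. n4.hot = 6  [len(b.wid) + 4]
10. n9.key = "mp"  ["mp"]
11. n11.val = true  [terminal]
12. n12.val = true  [terminal]
13. n13.wid = "wv"  [terminal]
14. n10.key = true  [true]
15. n10.ok = false  [not c₀.val]
16. n10.env = 24  [len(b.wid) + 22]
17. n9.pre = 6  [S.env * -2 + 54]
18. n14.key = "vx"  ["vx"]
19. n16.val = true  [terminal]
20. n17.tag = "kx"  [terminal]
21. n15.key = true  [c.val == true]
22. n15.ok = true  [c.val == true]
23. n15.env = 4  [len(h.tag) + 2]
24. n18.key = "vxw"  [B₀.key ++ "w"]
25. n19.tag = "yu"  [terminal]
26. n20.val = true  [terminal]
27. n21.wid = "un"  [terminal]
28. n18.pre = 5  [len(h.tag) + 3]
29. n23.tag = "vm"  [terminal]
30. n22.wid = 28  [len(h.tag) + 26]
31. n22.hot = -7  [len(h.tag) - 9]
32. n14.pre = 2  [A.hot + B₁.pre + 4]
33. n3.wid = 13  [A₁.hot + 7]
34. n3.hot = 24  [B₀.pre * 3 + 6]
35. n0.key = false  [A.wid > 13]
36. n0.ok = true  [A.hot > 23]
37. n0.env = 22  [A.wid + 9]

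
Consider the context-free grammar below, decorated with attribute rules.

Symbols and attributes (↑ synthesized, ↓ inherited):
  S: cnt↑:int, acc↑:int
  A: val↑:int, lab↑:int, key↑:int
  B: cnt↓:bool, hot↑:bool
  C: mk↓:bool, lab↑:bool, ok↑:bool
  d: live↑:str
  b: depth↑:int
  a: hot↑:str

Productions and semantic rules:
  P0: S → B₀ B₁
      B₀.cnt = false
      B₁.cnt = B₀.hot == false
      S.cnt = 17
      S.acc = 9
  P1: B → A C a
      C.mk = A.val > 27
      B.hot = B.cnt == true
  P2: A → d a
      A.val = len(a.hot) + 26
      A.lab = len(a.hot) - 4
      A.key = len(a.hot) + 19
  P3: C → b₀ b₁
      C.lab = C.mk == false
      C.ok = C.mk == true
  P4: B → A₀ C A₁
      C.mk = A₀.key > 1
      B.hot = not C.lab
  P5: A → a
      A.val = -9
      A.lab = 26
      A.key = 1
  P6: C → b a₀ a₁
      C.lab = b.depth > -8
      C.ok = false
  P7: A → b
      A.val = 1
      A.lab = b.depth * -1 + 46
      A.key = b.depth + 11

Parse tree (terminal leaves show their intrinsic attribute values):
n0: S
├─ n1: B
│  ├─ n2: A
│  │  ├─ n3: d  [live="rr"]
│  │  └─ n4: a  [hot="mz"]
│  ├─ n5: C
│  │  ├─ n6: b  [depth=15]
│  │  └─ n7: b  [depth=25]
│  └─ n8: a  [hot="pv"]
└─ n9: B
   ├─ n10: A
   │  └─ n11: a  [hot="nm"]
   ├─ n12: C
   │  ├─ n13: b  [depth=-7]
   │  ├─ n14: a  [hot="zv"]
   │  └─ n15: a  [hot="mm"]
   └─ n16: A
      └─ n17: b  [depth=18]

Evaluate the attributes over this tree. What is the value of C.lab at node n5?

1. n1.cnt = false  [false]
2. n3.live = "rr"  [terminal]
3. n4.hot = "mz"  [terminal]
4. n2.val = 28  [len(a.hot) + 26]
5. n2.lab = -2  [len(a.hot) - 4]
6. n2.key = 21  [len(a.hot) + 19]
7. n5.mk = true  [A.val > 27]
8. n6.depth = 15  [terminal]
9. n7.depth = 25  [terminal]
10. n5.lab = false  [C.mk == false]
11. n5.ok = true  [C.mk == true]
12. n8.hot = "pv"  [terminal]
13. n1.hot = false  [B.cnt == true]
14. n9.cnt = true  [B₀.hot == false]
15. n11.hot = "nm"  [terminal]
16. n10.val = -9  [-9]
17. n10.lab = 26  [26]
18. n10.key = 1  [1]
19. n12.mk = false  [A₀.key > 1]
20. n13.depth = -7  [terminal]
21. n14.hot = "zv"  [terminal]
22. n15.hot = "mm"  [terminal]
23. n12.lab = true  [b.depth > -8]
24. n12.ok = false  [false]
25. n17.depth = 18  [terminal]
26. n16.val = 1  [1]
27. n16.lab = 28  [b.depth * -1 + 46]
28. n16.key = 29  [b.depth + 11]
29. n9.hot = false  [not C.lab]
30. n0.cnt = 17  [17]
31. n0.acc = 9  [9]

false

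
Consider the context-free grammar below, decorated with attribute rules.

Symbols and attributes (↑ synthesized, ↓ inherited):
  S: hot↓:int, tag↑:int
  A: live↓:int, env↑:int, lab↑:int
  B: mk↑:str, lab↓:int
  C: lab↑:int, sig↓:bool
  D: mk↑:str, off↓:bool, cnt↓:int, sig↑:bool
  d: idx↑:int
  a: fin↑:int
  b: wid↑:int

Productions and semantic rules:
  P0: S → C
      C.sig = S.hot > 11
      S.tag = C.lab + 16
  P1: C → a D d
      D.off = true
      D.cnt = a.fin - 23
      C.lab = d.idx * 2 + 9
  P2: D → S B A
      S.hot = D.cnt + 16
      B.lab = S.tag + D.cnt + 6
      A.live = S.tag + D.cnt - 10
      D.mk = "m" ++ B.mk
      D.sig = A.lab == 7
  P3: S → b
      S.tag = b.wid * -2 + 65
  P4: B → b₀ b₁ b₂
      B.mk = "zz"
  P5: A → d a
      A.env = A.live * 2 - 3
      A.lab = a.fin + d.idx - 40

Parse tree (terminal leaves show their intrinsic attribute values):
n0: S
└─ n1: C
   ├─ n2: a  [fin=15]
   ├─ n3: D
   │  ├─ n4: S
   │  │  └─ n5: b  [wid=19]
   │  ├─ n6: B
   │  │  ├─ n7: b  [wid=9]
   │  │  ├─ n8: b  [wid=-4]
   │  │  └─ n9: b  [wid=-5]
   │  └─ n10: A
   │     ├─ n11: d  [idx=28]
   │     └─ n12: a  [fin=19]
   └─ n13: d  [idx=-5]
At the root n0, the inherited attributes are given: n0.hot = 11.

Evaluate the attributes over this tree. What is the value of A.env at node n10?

1. n0.hot = 11  [given at root]
2. n1.sig = false  [S.hot > 11]
3. n2.fin = 15  [terminal]
4. n3.off = true  [true]
5. n3.cnt = -8  [a.fin - 23]
6. n4.hot = 8  [D.cnt + 16]
7. n5.wid = 19  [terminal]
8. n4.tag = 27  [b.wid * -2 + 65]
9. n6.lab = 25  [S.tag + D.cnt + 6]
10. n7.wid = 9  [terminal]
11. n8.wid = -4  [terminal]
12. n9.wid = -5  [terminal]
13. n6.mk = "zz"  ["zz"]
14. n10.live = 9  [S.tag + D.cnt - 10]
15. n11.idx = 28  [terminal]
16. n12.fin = 19  [terminal]
17. n10.env = 15  [A.live * 2 - 3]
18. n10.lab = 7  [a.fin + d.idx - 40]
19. n3.mk = "mzz"  ["m" ++ B.mk]
20. n3.sig = true  [A.lab == 7]
21. n13.idx = -5  [terminal]
22. n1.lab = -1  [d.idx * 2 + 9]
23. n0.tag = 15  [C.lab + 16]

15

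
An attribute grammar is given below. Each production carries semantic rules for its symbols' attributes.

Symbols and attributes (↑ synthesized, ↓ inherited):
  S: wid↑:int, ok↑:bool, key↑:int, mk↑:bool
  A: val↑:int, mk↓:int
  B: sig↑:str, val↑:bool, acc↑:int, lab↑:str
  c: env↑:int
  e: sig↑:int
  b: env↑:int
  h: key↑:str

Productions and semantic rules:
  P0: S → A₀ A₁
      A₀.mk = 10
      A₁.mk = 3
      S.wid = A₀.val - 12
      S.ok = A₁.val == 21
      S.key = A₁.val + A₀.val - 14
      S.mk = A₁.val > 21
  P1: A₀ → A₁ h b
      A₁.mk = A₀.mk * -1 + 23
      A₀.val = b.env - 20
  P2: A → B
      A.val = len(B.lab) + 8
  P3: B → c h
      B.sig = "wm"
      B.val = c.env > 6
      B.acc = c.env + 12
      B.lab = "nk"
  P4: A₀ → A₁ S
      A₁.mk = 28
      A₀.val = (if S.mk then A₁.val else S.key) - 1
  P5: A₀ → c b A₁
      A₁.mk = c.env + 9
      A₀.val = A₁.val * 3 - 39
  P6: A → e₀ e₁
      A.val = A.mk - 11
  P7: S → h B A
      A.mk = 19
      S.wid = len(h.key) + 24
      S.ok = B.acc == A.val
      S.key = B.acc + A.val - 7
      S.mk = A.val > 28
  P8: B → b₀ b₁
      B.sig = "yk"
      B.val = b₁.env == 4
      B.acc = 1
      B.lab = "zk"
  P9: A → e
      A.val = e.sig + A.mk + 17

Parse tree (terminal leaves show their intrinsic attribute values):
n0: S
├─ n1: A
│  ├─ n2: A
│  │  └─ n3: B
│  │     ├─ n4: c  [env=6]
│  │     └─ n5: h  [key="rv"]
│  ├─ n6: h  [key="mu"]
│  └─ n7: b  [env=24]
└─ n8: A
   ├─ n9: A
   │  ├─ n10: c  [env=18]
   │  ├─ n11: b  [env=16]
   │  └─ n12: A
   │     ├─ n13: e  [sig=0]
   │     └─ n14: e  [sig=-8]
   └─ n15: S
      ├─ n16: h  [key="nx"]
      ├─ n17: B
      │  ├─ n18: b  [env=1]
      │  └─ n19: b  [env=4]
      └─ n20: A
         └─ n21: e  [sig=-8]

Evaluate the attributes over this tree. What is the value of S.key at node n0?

1. n1.mk = 10  [10]
2. n2.mk = 13  [A₀.mk * -1 + 23]
3. n4.env = 6  [terminal]
4. n5.key = "rv"  [terminal]
5. n3.sig = "wm"  ["wm"]
6. n3.val = false  [c.env > 6]
7. n3.acc = 18  [c.env + 12]
8. n3.lab = "nk"  ["nk"]
9. n2.val = 10  [len(B.lab) + 8]
10. n6.key = "mu"  [terminal]
11. n7.env = 24  [terminal]
12. n1.val = 4  [b.env - 20]
13. n8.mk = 3  [3]
14. n9.mk = 28  [28]
15. n10.env = 18  [terminal]
16. n11.env = 16  [terminal]
17. n12.mk = 27  [c.env + 9]
18. n13.sig = 0  [terminal]
19. n14.sig = -8  [terminal]
20. n12.val = 16  [A.mk - 11]
21. n9.val = 9  [A₁.val * 3 - 39]
22. n16.key = "nx"  [terminal]
23. n18.env = 1  [terminal]
24. n19.env = 4  [terminal]
25. n17.sig = "yk"  ["yk"]
26. n17.val = true  [b₁.env == 4]
27. n17.acc = 1  [1]
28. n17.lab = "zk"  ["zk"]
29. n20.mk = 19  [19]
30. n21.sig = -8  [terminal]
31. n20.val = 28  [e.sig + A.mk + 17]
32. n15.wid = 26  [len(h.key) + 24]
33. n15.ok = false  [B.acc == A.val]
34. n15.key = 22  [B.acc + A.val - 7]
35. n15.mk = false  [A.val > 28]
36. n8.val = 21  [(if S.mk then A₁.val else S.key) - 1]
37. n0.wid = -8  [A₀.val - 12]
38. n0.ok = true  [A₁.val == 21]
39. n0.key = 11  [A₁.val + A₀.val - 14]
40. n0.mk = false  [A₁.val > 21]

11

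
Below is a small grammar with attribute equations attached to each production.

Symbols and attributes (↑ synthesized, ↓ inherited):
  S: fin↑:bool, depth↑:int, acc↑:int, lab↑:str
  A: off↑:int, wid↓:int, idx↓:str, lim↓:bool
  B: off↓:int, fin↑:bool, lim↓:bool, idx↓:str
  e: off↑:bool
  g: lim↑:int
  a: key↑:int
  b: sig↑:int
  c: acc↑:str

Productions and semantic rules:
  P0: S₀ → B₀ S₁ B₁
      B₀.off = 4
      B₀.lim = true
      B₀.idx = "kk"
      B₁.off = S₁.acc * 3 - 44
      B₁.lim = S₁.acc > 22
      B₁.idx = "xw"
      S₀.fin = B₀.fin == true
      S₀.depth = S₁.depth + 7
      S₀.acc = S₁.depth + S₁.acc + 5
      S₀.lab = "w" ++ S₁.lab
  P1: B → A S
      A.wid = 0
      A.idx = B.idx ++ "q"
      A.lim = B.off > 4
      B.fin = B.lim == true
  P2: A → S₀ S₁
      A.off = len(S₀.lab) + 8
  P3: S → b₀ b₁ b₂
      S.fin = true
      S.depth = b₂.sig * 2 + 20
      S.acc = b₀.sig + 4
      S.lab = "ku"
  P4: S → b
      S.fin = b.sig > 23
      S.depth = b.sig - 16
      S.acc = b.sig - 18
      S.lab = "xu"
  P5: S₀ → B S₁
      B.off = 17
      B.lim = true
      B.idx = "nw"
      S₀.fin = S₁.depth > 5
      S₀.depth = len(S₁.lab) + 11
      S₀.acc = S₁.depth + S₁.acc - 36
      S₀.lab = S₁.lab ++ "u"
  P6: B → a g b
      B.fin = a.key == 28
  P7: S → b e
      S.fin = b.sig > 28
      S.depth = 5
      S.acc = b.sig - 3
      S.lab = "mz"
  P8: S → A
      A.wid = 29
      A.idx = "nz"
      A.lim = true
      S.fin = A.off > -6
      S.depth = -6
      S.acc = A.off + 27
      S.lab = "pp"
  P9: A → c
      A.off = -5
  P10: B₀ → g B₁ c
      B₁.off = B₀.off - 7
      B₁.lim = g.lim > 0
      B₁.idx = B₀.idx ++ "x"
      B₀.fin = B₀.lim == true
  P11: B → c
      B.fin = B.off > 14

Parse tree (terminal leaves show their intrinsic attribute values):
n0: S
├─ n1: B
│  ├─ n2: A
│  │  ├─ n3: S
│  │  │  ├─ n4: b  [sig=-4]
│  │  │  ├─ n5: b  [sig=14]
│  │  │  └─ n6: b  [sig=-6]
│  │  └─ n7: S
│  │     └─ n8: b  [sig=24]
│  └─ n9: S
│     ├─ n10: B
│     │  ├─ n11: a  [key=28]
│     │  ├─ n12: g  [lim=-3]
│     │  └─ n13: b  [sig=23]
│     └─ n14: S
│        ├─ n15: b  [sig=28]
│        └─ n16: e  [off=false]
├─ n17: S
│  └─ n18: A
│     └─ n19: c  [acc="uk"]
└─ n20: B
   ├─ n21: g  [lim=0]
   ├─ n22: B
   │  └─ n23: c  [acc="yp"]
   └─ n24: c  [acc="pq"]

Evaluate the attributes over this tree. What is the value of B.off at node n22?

15

1. n1.off = 4  [4]
2. n1.lim = true  [true]
3. n1.idx = "kk"  ["kk"]
4. n2.wid = 0  [0]
5. n2.idx = "kkq"  [B.idx ++ "q"]
6. n2.lim = false  [B.off > 4]
7. n4.sig = -4  [terminal]
8. n5.sig = 14  [terminal]
9. n6.sig = -6  [terminal]
10. n3.fin = true  [true]
11. n3.depth = 8  [b₂.sig * 2 + 20]
12. n3.acc = 0  [b₀.sig + 4]
13. n3.lab = "ku"  ["ku"]
14. n8.sig = 24  [terminal]
15. n7.fin = true  [b.sig > 23]
16. n7.depth = 8  [b.sig - 16]
17. n7.acc = 6  [b.sig - 18]
18. n7.lab = "xu"  ["xu"]
19. n2.off = 10  [len(S₀.lab) + 8]
20. n10.off = 17  [17]
21. n10.lim = true  [true]
22. n10.idx = "nw"  ["nw"]
23. n11.key = 28  [terminal]
24. n12.lim = -3  [terminal]
25. n13.sig = 23  [terminal]
26. n10.fin = true  [a.key == 28]
27. n15.sig = 28  [terminal]
28. n16.off = false  [terminal]
29. n14.fin = false  [b.sig > 28]
30. n14.depth = 5  [5]
31. n14.acc = 25  [b.sig - 3]
32. n14.lab = "mz"  ["mz"]
33. n9.fin = false  [S₁.depth > 5]
34. n9.depth = 13  [len(S₁.lab) + 11]
35. n9.acc = -6  [S₁.depth + S₁.acc - 36]
36. n9.lab = "mzu"  [S₁.lab ++ "u"]
37. n1.fin = true  [B.lim == true]
38. n18.wid = 29  [29]
39. n18.idx = "nz"  ["nz"]
40. n18.lim = true  [true]
41. n19.acc = "uk"  [terminal]
42. n18.off = -5  [-5]
43. n17.fin = true  [A.off > -6]
44. n17.depth = -6  [-6]
45. n17.acc = 22  [A.off + 27]
46. n17.lab = "pp"  ["pp"]
47. n20.off = 22  [S₁.acc * 3 - 44]
48. n20.lim = false  [S₁.acc > 22]
49. n20.idx = "xw"  ["xw"]
50. n21.lim = 0  [terminal]
51. n22.off = 15  [B₀.off - 7]
52. n22.lim = false  [g.lim > 0]
53. n22.idx = "xwx"  [B₀.idx ++ "x"]
54. n23.acc = "yp"  [terminal]
55. n22.fin = true  [B.off > 14]
56. n24.acc = "pq"  [terminal]
57. n20.fin = false  [B₀.lim == true]
58. n0.fin = true  [B₀.fin == true]
59. n0.depth = 1  [S₁.depth + 7]
60. n0.acc = 21  [S₁.depth + S₁.acc + 5]
61. n0.lab = "wpp"  ["w" ++ S₁.lab]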